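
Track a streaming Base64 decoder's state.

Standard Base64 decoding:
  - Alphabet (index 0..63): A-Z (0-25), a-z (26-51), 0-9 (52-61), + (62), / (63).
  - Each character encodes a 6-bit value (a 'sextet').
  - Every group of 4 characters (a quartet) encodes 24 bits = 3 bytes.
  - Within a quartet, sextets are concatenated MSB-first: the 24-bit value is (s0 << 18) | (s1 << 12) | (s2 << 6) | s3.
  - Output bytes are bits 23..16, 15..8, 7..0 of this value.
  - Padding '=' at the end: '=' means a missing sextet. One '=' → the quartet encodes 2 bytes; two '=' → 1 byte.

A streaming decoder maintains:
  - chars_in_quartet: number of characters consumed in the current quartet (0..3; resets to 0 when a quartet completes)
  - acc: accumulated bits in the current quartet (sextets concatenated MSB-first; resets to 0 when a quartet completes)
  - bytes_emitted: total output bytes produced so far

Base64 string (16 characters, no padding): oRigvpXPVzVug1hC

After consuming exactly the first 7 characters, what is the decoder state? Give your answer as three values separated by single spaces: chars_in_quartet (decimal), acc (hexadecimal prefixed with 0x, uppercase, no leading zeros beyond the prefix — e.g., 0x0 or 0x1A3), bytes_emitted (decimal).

After char 0 ('o'=40): chars_in_quartet=1 acc=0x28 bytes_emitted=0
After char 1 ('R'=17): chars_in_quartet=2 acc=0xA11 bytes_emitted=0
After char 2 ('i'=34): chars_in_quartet=3 acc=0x28462 bytes_emitted=0
After char 3 ('g'=32): chars_in_quartet=4 acc=0xA118A0 -> emit A1 18 A0, reset; bytes_emitted=3
After char 4 ('v'=47): chars_in_quartet=1 acc=0x2F bytes_emitted=3
After char 5 ('p'=41): chars_in_quartet=2 acc=0xBE9 bytes_emitted=3
After char 6 ('X'=23): chars_in_quartet=3 acc=0x2FA57 bytes_emitted=3

Answer: 3 0x2FA57 3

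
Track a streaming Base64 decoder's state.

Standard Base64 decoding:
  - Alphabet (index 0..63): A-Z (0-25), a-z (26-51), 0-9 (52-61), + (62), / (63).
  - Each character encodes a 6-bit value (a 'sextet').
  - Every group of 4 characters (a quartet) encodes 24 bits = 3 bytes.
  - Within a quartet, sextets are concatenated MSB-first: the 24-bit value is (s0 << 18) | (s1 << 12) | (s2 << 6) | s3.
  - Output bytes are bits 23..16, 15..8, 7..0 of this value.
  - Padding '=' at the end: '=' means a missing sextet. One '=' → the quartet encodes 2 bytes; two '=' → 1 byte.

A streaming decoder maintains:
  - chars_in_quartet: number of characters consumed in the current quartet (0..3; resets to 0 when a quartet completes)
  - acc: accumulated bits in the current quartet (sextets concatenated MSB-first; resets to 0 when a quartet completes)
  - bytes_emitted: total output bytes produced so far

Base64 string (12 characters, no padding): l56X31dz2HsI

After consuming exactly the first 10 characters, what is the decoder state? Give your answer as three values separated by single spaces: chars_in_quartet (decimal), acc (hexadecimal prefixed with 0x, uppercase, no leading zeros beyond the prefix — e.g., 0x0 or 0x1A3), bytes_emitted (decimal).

After char 0 ('l'=37): chars_in_quartet=1 acc=0x25 bytes_emitted=0
After char 1 ('5'=57): chars_in_quartet=2 acc=0x979 bytes_emitted=0
After char 2 ('6'=58): chars_in_quartet=3 acc=0x25E7A bytes_emitted=0
After char 3 ('X'=23): chars_in_quartet=4 acc=0x979E97 -> emit 97 9E 97, reset; bytes_emitted=3
After char 4 ('3'=55): chars_in_quartet=1 acc=0x37 bytes_emitted=3
After char 5 ('1'=53): chars_in_quartet=2 acc=0xDF5 bytes_emitted=3
After char 6 ('d'=29): chars_in_quartet=3 acc=0x37D5D bytes_emitted=3
After char 7 ('z'=51): chars_in_quartet=4 acc=0xDF5773 -> emit DF 57 73, reset; bytes_emitted=6
After char 8 ('2'=54): chars_in_quartet=1 acc=0x36 bytes_emitted=6
After char 9 ('H'=7): chars_in_quartet=2 acc=0xD87 bytes_emitted=6

Answer: 2 0xD87 6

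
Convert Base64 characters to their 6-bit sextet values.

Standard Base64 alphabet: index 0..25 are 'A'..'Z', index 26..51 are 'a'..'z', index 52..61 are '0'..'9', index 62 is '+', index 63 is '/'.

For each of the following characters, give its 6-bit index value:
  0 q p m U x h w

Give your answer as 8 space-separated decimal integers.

'0': 0..9 range, 52 + ord('0') − ord('0') = 52
'q': a..z range, 26 + ord('q') − ord('a') = 42
'p': a..z range, 26 + ord('p') − ord('a') = 41
'm': a..z range, 26 + ord('m') − ord('a') = 38
'U': A..Z range, ord('U') − ord('A') = 20
'x': a..z range, 26 + ord('x') − ord('a') = 49
'h': a..z range, 26 + ord('h') − ord('a') = 33
'w': a..z range, 26 + ord('w') − ord('a') = 48

Answer: 52 42 41 38 20 49 33 48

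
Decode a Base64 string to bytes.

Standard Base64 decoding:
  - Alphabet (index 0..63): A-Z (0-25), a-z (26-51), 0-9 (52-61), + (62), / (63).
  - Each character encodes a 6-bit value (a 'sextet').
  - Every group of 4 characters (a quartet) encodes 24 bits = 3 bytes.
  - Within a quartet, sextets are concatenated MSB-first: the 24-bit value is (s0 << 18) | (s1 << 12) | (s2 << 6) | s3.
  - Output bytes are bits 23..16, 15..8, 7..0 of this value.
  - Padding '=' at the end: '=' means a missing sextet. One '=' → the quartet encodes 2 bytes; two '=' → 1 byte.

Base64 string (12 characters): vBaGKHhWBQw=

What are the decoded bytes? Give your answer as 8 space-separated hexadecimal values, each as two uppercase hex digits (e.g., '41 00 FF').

Answer: BC 16 86 28 78 56 05 0C

Derivation:
After char 0 ('v'=47): chars_in_quartet=1 acc=0x2F bytes_emitted=0
After char 1 ('B'=1): chars_in_quartet=2 acc=0xBC1 bytes_emitted=0
After char 2 ('a'=26): chars_in_quartet=3 acc=0x2F05A bytes_emitted=0
After char 3 ('G'=6): chars_in_quartet=4 acc=0xBC1686 -> emit BC 16 86, reset; bytes_emitted=3
After char 4 ('K'=10): chars_in_quartet=1 acc=0xA bytes_emitted=3
After char 5 ('H'=7): chars_in_quartet=2 acc=0x287 bytes_emitted=3
After char 6 ('h'=33): chars_in_quartet=3 acc=0xA1E1 bytes_emitted=3
After char 7 ('W'=22): chars_in_quartet=4 acc=0x287856 -> emit 28 78 56, reset; bytes_emitted=6
After char 8 ('B'=1): chars_in_quartet=1 acc=0x1 bytes_emitted=6
After char 9 ('Q'=16): chars_in_quartet=2 acc=0x50 bytes_emitted=6
After char 10 ('w'=48): chars_in_quartet=3 acc=0x1430 bytes_emitted=6
Padding '=': partial quartet acc=0x1430 -> emit 05 0C; bytes_emitted=8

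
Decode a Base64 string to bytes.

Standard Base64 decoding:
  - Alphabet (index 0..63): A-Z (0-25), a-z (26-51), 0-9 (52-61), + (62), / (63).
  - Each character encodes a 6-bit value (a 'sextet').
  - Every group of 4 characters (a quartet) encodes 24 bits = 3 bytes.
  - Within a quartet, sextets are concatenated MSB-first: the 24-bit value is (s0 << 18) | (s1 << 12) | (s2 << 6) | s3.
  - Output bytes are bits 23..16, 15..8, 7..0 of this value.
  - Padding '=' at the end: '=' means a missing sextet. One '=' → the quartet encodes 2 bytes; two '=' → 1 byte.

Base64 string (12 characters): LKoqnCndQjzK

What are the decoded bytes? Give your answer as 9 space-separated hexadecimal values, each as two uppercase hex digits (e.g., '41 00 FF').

Answer: 2C AA 2A 9C 29 DD 42 3C CA

Derivation:
After char 0 ('L'=11): chars_in_quartet=1 acc=0xB bytes_emitted=0
After char 1 ('K'=10): chars_in_quartet=2 acc=0x2CA bytes_emitted=0
After char 2 ('o'=40): chars_in_quartet=3 acc=0xB2A8 bytes_emitted=0
After char 3 ('q'=42): chars_in_quartet=4 acc=0x2CAA2A -> emit 2C AA 2A, reset; bytes_emitted=3
After char 4 ('n'=39): chars_in_quartet=1 acc=0x27 bytes_emitted=3
After char 5 ('C'=2): chars_in_quartet=2 acc=0x9C2 bytes_emitted=3
After char 6 ('n'=39): chars_in_quartet=3 acc=0x270A7 bytes_emitted=3
After char 7 ('d'=29): chars_in_quartet=4 acc=0x9C29DD -> emit 9C 29 DD, reset; bytes_emitted=6
After char 8 ('Q'=16): chars_in_quartet=1 acc=0x10 bytes_emitted=6
After char 9 ('j'=35): chars_in_quartet=2 acc=0x423 bytes_emitted=6
After char 10 ('z'=51): chars_in_quartet=3 acc=0x108F3 bytes_emitted=6
After char 11 ('K'=10): chars_in_quartet=4 acc=0x423CCA -> emit 42 3C CA, reset; bytes_emitted=9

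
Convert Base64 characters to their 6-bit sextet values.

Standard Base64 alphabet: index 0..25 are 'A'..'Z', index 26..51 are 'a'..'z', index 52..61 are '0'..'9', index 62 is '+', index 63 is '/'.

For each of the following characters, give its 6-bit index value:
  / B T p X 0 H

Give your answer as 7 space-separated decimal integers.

'/': index 63
'B': A..Z range, ord('B') − ord('A') = 1
'T': A..Z range, ord('T') − ord('A') = 19
'p': a..z range, 26 + ord('p') − ord('a') = 41
'X': A..Z range, ord('X') − ord('A') = 23
'0': 0..9 range, 52 + ord('0') − ord('0') = 52
'H': A..Z range, ord('H') − ord('A') = 7

Answer: 63 1 19 41 23 52 7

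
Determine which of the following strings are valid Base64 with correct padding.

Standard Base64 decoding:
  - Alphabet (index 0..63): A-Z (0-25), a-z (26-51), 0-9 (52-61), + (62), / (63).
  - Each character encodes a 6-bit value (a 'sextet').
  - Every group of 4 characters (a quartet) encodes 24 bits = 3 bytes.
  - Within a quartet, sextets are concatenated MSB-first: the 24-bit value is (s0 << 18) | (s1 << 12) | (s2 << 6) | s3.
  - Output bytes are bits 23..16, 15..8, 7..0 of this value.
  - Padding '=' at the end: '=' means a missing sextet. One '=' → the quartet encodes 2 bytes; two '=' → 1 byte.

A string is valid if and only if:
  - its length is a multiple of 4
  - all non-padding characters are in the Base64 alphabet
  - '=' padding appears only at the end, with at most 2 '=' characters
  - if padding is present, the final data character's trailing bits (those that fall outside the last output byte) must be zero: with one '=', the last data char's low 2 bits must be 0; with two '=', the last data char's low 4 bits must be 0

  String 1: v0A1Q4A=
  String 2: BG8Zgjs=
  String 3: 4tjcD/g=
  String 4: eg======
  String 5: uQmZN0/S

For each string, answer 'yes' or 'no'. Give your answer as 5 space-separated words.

String 1: 'v0A1Q4A=' → valid
String 2: 'BG8Zgjs=' → valid
String 3: '4tjcD/g=' → valid
String 4: 'eg======' → invalid (6 pad chars (max 2))
String 5: 'uQmZN0/S' → valid

Answer: yes yes yes no yes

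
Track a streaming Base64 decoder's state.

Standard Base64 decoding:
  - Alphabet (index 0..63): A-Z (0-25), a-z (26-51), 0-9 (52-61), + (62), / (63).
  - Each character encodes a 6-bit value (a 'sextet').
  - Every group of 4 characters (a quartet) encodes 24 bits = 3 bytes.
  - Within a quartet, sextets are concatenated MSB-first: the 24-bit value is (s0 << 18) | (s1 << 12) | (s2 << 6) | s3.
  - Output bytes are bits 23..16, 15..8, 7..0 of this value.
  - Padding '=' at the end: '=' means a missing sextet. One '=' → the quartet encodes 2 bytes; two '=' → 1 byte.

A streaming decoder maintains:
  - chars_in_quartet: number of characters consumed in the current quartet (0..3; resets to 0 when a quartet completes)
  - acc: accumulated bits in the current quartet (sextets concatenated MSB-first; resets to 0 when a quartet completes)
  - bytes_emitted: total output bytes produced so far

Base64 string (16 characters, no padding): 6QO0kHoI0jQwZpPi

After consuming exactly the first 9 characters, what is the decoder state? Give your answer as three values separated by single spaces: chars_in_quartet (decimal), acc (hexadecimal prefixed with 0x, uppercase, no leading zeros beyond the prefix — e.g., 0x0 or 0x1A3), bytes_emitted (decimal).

After char 0 ('6'=58): chars_in_quartet=1 acc=0x3A bytes_emitted=0
After char 1 ('Q'=16): chars_in_quartet=2 acc=0xE90 bytes_emitted=0
After char 2 ('O'=14): chars_in_quartet=3 acc=0x3A40E bytes_emitted=0
After char 3 ('0'=52): chars_in_quartet=4 acc=0xE903B4 -> emit E9 03 B4, reset; bytes_emitted=3
After char 4 ('k'=36): chars_in_quartet=1 acc=0x24 bytes_emitted=3
After char 5 ('H'=7): chars_in_quartet=2 acc=0x907 bytes_emitted=3
After char 6 ('o'=40): chars_in_quartet=3 acc=0x241E8 bytes_emitted=3
After char 7 ('I'=8): chars_in_quartet=4 acc=0x907A08 -> emit 90 7A 08, reset; bytes_emitted=6
After char 8 ('0'=52): chars_in_quartet=1 acc=0x34 bytes_emitted=6

Answer: 1 0x34 6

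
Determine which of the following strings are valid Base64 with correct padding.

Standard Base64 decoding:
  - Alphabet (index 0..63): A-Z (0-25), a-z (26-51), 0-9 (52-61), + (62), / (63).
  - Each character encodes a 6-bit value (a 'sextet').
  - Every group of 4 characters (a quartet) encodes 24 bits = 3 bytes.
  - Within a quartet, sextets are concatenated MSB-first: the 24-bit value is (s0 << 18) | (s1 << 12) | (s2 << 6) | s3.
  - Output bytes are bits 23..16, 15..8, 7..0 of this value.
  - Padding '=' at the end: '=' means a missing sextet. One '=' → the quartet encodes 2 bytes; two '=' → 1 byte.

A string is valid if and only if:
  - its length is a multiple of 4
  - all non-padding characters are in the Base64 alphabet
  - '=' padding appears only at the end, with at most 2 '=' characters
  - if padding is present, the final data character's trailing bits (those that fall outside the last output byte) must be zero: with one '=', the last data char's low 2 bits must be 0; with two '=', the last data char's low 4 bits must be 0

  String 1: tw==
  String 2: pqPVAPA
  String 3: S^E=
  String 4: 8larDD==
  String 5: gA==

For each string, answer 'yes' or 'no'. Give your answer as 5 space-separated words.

Answer: yes no no no yes

Derivation:
String 1: 'tw==' → valid
String 2: 'pqPVAPA' → invalid (len=7 not mult of 4)
String 3: 'S^E=' → invalid (bad char(s): ['^'])
String 4: '8larDD==' → invalid (bad trailing bits)
String 5: 'gA==' → valid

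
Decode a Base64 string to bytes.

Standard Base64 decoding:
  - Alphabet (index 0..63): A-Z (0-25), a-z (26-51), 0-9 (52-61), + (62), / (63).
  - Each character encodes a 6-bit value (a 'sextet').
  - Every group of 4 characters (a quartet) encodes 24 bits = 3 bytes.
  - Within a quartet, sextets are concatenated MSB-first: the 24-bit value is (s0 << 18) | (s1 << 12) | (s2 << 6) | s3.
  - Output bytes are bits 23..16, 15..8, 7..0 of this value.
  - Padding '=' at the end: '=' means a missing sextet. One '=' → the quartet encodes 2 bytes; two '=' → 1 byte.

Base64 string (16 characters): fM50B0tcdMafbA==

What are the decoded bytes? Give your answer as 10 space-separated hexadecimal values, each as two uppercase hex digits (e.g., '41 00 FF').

Answer: 7C CE 74 07 4B 5C 74 C6 9F 6C

Derivation:
After char 0 ('f'=31): chars_in_quartet=1 acc=0x1F bytes_emitted=0
After char 1 ('M'=12): chars_in_quartet=2 acc=0x7CC bytes_emitted=0
After char 2 ('5'=57): chars_in_quartet=3 acc=0x1F339 bytes_emitted=0
After char 3 ('0'=52): chars_in_quartet=4 acc=0x7CCE74 -> emit 7C CE 74, reset; bytes_emitted=3
After char 4 ('B'=1): chars_in_quartet=1 acc=0x1 bytes_emitted=3
After char 5 ('0'=52): chars_in_quartet=2 acc=0x74 bytes_emitted=3
After char 6 ('t'=45): chars_in_quartet=3 acc=0x1D2D bytes_emitted=3
After char 7 ('c'=28): chars_in_quartet=4 acc=0x74B5C -> emit 07 4B 5C, reset; bytes_emitted=6
After char 8 ('d'=29): chars_in_quartet=1 acc=0x1D bytes_emitted=6
After char 9 ('M'=12): chars_in_quartet=2 acc=0x74C bytes_emitted=6
After char 10 ('a'=26): chars_in_quartet=3 acc=0x1D31A bytes_emitted=6
After char 11 ('f'=31): chars_in_quartet=4 acc=0x74C69F -> emit 74 C6 9F, reset; bytes_emitted=9
After char 12 ('b'=27): chars_in_quartet=1 acc=0x1B bytes_emitted=9
After char 13 ('A'=0): chars_in_quartet=2 acc=0x6C0 bytes_emitted=9
Padding '==': partial quartet acc=0x6C0 -> emit 6C; bytes_emitted=10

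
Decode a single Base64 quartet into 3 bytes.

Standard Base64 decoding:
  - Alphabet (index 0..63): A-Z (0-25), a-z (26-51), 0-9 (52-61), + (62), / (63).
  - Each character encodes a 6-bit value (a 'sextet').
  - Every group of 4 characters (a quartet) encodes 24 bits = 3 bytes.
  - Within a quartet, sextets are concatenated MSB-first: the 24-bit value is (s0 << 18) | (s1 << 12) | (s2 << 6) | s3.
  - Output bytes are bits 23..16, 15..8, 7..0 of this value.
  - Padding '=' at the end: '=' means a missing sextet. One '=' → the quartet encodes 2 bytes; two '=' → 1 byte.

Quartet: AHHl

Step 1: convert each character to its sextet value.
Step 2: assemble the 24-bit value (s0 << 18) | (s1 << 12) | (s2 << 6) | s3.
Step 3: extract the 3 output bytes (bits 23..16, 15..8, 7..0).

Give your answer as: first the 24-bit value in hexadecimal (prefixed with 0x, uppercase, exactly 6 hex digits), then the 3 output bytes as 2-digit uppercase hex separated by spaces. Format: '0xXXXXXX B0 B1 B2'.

Sextets: A=0, H=7, H=7, l=37
24-bit: (0<<18) | (7<<12) | (7<<6) | 37
      = 0x000000 | 0x007000 | 0x0001C0 | 0x000025
      = 0x0071E5
Bytes: (v>>16)&0xFF=00, (v>>8)&0xFF=71, v&0xFF=E5

Answer: 0x0071E5 00 71 E5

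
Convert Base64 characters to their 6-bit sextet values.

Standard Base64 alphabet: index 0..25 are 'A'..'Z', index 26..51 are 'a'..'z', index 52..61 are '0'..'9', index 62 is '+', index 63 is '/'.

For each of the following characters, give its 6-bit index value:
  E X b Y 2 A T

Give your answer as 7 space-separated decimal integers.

'E': A..Z range, ord('E') − ord('A') = 4
'X': A..Z range, ord('X') − ord('A') = 23
'b': a..z range, 26 + ord('b') − ord('a') = 27
'Y': A..Z range, ord('Y') − ord('A') = 24
'2': 0..9 range, 52 + ord('2') − ord('0') = 54
'A': A..Z range, ord('A') − ord('A') = 0
'T': A..Z range, ord('T') − ord('A') = 19

Answer: 4 23 27 24 54 0 19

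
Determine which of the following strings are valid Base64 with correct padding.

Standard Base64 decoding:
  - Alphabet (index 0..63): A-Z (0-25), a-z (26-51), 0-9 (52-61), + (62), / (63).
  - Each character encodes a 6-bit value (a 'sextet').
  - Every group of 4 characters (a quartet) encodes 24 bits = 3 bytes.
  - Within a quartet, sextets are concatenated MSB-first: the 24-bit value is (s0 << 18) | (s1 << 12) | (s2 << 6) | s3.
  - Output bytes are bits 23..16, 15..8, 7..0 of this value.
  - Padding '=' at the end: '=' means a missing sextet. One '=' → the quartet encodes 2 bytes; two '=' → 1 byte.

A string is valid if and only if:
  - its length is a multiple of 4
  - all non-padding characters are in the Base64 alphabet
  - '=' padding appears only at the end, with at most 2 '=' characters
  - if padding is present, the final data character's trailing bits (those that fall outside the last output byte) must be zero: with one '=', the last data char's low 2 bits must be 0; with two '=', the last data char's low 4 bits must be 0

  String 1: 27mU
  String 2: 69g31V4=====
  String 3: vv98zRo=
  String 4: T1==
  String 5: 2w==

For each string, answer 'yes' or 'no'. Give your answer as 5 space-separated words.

Answer: yes no yes no yes

Derivation:
String 1: '27mU' → valid
String 2: '69g31V4=====' → invalid (5 pad chars (max 2))
String 3: 'vv98zRo=' → valid
String 4: 'T1==' → invalid (bad trailing bits)
String 5: '2w==' → valid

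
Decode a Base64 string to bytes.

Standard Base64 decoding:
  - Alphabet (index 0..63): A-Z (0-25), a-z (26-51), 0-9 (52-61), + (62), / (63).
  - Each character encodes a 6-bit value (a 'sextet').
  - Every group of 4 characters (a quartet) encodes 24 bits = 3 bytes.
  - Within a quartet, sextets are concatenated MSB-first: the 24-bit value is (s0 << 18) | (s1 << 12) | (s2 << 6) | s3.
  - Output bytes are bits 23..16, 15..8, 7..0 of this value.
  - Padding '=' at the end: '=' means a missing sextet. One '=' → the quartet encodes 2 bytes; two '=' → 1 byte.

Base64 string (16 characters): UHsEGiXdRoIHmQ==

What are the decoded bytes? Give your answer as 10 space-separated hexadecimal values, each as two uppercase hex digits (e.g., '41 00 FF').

After char 0 ('U'=20): chars_in_quartet=1 acc=0x14 bytes_emitted=0
After char 1 ('H'=7): chars_in_quartet=2 acc=0x507 bytes_emitted=0
After char 2 ('s'=44): chars_in_quartet=3 acc=0x141EC bytes_emitted=0
After char 3 ('E'=4): chars_in_quartet=4 acc=0x507B04 -> emit 50 7B 04, reset; bytes_emitted=3
After char 4 ('G'=6): chars_in_quartet=1 acc=0x6 bytes_emitted=3
After char 5 ('i'=34): chars_in_quartet=2 acc=0x1A2 bytes_emitted=3
After char 6 ('X'=23): chars_in_quartet=3 acc=0x6897 bytes_emitted=3
After char 7 ('d'=29): chars_in_quartet=4 acc=0x1A25DD -> emit 1A 25 DD, reset; bytes_emitted=6
After char 8 ('R'=17): chars_in_quartet=1 acc=0x11 bytes_emitted=6
After char 9 ('o'=40): chars_in_quartet=2 acc=0x468 bytes_emitted=6
After char 10 ('I'=8): chars_in_quartet=3 acc=0x11A08 bytes_emitted=6
After char 11 ('H'=7): chars_in_quartet=4 acc=0x468207 -> emit 46 82 07, reset; bytes_emitted=9
After char 12 ('m'=38): chars_in_quartet=1 acc=0x26 bytes_emitted=9
After char 13 ('Q'=16): chars_in_quartet=2 acc=0x990 bytes_emitted=9
Padding '==': partial quartet acc=0x990 -> emit 99; bytes_emitted=10

Answer: 50 7B 04 1A 25 DD 46 82 07 99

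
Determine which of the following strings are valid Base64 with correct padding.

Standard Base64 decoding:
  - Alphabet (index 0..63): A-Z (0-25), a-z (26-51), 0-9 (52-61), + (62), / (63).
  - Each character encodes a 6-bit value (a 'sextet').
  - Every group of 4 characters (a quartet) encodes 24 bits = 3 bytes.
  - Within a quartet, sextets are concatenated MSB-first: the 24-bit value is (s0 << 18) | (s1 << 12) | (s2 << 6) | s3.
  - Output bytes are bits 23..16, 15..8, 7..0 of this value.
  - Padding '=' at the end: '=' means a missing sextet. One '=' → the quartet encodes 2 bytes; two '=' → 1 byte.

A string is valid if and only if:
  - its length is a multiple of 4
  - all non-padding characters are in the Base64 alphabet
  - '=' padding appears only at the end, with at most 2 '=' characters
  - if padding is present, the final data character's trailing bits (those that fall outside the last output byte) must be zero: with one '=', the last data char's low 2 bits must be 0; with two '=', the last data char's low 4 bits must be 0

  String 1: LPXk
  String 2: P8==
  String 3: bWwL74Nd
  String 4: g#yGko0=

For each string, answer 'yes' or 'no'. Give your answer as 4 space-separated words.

String 1: 'LPXk' → valid
String 2: 'P8==' → invalid (bad trailing bits)
String 3: 'bWwL74Nd' → valid
String 4: 'g#yGko0=' → invalid (bad char(s): ['#'])

Answer: yes no yes no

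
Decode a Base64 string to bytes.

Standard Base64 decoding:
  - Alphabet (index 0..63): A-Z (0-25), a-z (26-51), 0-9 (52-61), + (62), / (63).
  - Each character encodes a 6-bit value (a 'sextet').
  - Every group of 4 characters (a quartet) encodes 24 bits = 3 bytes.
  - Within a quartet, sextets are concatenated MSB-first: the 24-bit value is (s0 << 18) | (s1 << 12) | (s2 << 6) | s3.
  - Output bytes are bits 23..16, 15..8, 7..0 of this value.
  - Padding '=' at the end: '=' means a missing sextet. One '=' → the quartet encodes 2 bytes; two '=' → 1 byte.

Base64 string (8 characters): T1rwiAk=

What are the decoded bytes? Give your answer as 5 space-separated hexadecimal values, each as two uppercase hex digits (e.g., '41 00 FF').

After char 0 ('T'=19): chars_in_quartet=1 acc=0x13 bytes_emitted=0
After char 1 ('1'=53): chars_in_quartet=2 acc=0x4F5 bytes_emitted=0
After char 2 ('r'=43): chars_in_quartet=3 acc=0x13D6B bytes_emitted=0
After char 3 ('w'=48): chars_in_quartet=4 acc=0x4F5AF0 -> emit 4F 5A F0, reset; bytes_emitted=3
After char 4 ('i'=34): chars_in_quartet=1 acc=0x22 bytes_emitted=3
After char 5 ('A'=0): chars_in_quartet=2 acc=0x880 bytes_emitted=3
After char 6 ('k'=36): chars_in_quartet=3 acc=0x22024 bytes_emitted=3
Padding '=': partial quartet acc=0x22024 -> emit 88 09; bytes_emitted=5

Answer: 4F 5A F0 88 09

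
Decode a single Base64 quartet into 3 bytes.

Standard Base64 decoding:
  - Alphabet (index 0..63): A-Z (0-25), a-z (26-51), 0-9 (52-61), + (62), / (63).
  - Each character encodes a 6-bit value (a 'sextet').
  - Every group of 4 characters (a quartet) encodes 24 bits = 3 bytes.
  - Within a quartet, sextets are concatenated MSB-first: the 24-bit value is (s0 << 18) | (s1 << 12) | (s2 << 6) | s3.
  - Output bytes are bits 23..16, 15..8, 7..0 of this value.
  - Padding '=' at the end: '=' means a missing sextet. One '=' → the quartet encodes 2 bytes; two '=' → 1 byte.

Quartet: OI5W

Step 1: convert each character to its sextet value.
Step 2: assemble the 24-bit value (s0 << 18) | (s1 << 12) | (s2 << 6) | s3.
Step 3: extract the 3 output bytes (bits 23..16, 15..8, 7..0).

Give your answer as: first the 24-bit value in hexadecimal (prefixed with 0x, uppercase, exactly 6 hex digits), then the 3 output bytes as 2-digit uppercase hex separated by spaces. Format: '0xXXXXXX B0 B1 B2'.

Sextets: O=14, I=8, 5=57, W=22
24-bit: (14<<18) | (8<<12) | (57<<6) | 22
      = 0x380000 | 0x008000 | 0x000E40 | 0x000016
      = 0x388E56
Bytes: (v>>16)&0xFF=38, (v>>8)&0xFF=8E, v&0xFF=56

Answer: 0x388E56 38 8E 56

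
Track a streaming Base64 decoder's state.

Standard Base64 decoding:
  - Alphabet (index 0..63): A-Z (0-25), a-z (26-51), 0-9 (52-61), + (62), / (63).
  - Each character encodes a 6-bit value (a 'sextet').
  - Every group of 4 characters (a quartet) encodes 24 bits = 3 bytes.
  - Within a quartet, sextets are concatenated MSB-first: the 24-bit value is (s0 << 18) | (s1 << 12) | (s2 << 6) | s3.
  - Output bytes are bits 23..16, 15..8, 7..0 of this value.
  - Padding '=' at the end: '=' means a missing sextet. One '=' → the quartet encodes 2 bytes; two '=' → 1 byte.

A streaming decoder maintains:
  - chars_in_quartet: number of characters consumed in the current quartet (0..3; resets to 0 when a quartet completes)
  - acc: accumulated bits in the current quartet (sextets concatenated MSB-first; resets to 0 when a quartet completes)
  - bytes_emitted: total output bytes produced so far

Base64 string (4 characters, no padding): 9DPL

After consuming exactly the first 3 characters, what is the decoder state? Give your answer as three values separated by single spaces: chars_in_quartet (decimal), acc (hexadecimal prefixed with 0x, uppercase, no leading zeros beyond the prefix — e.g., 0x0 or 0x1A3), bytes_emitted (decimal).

After char 0 ('9'=61): chars_in_quartet=1 acc=0x3D bytes_emitted=0
After char 1 ('D'=3): chars_in_quartet=2 acc=0xF43 bytes_emitted=0
After char 2 ('P'=15): chars_in_quartet=3 acc=0x3D0CF bytes_emitted=0

Answer: 3 0x3D0CF 0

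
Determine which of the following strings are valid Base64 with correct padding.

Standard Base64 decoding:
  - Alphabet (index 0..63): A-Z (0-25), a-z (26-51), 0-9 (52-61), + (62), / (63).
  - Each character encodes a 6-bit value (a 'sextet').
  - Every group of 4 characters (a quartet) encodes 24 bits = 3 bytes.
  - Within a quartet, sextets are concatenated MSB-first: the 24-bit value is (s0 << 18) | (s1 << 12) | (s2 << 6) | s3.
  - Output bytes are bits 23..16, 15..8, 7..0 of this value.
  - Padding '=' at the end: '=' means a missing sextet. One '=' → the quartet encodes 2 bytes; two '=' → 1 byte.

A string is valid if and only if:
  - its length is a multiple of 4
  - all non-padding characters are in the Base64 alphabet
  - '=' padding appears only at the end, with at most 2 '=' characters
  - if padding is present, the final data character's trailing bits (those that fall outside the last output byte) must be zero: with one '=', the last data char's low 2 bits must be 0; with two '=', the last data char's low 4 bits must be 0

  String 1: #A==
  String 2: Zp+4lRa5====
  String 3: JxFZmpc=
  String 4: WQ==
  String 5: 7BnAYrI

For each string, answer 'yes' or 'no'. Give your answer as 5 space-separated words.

String 1: '#A==' → invalid (bad char(s): ['#'])
String 2: 'Zp+4lRa5====' → invalid (4 pad chars (max 2))
String 3: 'JxFZmpc=' → valid
String 4: 'WQ==' → valid
String 5: '7BnAYrI' → invalid (len=7 not mult of 4)

Answer: no no yes yes no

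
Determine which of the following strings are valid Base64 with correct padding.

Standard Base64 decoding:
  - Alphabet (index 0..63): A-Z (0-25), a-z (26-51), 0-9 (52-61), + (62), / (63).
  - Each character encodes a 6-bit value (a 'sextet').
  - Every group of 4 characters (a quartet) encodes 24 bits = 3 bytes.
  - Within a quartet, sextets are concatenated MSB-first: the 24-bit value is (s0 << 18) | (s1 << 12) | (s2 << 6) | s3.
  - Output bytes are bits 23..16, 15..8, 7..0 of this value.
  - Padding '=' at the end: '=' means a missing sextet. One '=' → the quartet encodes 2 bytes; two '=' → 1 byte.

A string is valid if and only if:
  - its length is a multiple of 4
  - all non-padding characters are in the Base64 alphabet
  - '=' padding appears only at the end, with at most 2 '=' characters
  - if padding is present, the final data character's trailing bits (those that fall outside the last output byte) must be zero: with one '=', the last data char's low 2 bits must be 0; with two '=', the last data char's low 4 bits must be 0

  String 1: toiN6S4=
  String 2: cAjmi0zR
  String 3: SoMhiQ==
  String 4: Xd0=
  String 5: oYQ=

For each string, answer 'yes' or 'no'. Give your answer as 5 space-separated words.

Answer: yes yes yes yes yes

Derivation:
String 1: 'toiN6S4=' → valid
String 2: 'cAjmi0zR' → valid
String 3: 'SoMhiQ==' → valid
String 4: 'Xd0=' → valid
String 5: 'oYQ=' → valid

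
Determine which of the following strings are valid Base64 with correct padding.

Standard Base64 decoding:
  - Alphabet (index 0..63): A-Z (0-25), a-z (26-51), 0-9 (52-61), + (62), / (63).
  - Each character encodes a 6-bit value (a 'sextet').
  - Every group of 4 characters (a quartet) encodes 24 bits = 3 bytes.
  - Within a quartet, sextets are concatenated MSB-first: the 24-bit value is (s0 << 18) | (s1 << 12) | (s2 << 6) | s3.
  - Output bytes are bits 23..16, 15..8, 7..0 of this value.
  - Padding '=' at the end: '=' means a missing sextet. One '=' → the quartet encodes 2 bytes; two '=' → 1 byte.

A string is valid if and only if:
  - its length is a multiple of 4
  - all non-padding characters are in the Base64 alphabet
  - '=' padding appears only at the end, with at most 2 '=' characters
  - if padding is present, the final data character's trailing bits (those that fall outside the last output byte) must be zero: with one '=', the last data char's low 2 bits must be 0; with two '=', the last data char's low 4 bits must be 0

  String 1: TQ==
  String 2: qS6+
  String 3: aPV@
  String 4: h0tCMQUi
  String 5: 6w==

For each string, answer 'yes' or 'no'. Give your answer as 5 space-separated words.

Answer: yes yes no yes yes

Derivation:
String 1: 'TQ==' → valid
String 2: 'qS6+' → valid
String 3: 'aPV@' → invalid (bad char(s): ['@'])
String 4: 'h0tCMQUi' → valid
String 5: '6w==' → valid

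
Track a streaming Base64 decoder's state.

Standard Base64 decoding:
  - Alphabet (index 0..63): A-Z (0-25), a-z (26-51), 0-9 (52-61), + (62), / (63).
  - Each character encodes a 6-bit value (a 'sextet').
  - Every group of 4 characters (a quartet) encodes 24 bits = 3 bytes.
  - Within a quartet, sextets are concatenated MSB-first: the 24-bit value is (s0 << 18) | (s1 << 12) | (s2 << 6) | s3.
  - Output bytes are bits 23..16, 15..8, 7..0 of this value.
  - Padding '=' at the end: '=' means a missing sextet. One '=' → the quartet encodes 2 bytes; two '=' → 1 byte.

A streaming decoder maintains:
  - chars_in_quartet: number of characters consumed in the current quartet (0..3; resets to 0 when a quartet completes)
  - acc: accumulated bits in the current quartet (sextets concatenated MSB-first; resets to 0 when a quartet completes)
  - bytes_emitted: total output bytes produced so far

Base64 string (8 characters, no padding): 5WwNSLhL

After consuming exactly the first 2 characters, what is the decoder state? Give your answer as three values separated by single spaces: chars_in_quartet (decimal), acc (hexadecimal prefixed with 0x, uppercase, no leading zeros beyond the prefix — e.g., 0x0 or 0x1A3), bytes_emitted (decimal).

Answer: 2 0xE56 0

Derivation:
After char 0 ('5'=57): chars_in_quartet=1 acc=0x39 bytes_emitted=0
After char 1 ('W'=22): chars_in_quartet=2 acc=0xE56 bytes_emitted=0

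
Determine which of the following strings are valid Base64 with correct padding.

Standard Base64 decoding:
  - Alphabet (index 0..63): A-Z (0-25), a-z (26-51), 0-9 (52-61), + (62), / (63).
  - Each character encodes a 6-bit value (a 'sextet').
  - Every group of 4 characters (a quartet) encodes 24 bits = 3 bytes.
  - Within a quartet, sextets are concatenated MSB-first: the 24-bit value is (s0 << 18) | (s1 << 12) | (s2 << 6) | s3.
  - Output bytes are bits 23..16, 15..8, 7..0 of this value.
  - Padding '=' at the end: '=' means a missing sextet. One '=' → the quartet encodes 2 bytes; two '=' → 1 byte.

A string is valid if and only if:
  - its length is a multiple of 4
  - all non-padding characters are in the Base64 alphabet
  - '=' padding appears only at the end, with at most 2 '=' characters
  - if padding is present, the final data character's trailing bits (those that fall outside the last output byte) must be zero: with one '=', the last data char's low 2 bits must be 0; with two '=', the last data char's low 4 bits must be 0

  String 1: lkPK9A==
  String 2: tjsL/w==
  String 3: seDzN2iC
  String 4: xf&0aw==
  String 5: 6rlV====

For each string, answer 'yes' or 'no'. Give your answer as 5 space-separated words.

String 1: 'lkPK9A==' → valid
String 2: 'tjsL/w==' → valid
String 3: 'seDzN2iC' → valid
String 4: 'xf&0aw==' → invalid (bad char(s): ['&'])
String 5: '6rlV====' → invalid (4 pad chars (max 2))

Answer: yes yes yes no no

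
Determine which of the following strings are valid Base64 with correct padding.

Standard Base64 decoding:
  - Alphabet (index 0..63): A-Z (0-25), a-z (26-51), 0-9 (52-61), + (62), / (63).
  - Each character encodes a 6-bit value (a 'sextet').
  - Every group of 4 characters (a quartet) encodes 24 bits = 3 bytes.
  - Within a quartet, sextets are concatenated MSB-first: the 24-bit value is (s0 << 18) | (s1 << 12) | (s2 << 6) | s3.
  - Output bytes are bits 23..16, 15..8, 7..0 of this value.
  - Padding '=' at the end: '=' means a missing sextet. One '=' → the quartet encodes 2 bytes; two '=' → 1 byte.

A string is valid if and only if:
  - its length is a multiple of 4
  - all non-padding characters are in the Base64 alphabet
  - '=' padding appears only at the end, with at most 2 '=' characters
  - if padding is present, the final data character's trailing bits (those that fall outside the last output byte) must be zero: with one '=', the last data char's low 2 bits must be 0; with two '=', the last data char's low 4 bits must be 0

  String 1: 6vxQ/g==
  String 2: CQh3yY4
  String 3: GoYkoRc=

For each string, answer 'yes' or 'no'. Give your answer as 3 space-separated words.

String 1: '6vxQ/g==' → valid
String 2: 'CQh3yY4' → invalid (len=7 not mult of 4)
String 3: 'GoYkoRc=' → valid

Answer: yes no yes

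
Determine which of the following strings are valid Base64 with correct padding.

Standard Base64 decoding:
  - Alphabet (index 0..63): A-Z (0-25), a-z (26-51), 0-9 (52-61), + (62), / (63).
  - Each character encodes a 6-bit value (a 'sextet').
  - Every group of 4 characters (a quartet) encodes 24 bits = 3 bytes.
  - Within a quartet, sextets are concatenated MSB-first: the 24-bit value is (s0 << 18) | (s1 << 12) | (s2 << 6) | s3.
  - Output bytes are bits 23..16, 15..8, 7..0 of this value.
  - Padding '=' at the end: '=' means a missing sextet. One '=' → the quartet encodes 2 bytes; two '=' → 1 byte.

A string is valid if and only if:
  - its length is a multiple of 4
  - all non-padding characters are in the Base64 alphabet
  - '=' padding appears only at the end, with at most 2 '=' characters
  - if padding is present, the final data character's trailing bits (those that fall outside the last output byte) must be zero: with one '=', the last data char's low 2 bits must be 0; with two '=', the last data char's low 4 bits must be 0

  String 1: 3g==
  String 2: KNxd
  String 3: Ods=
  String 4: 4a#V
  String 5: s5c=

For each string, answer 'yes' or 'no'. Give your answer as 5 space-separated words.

Answer: yes yes yes no yes

Derivation:
String 1: '3g==' → valid
String 2: 'KNxd' → valid
String 3: 'Ods=' → valid
String 4: '4a#V' → invalid (bad char(s): ['#'])
String 5: 's5c=' → valid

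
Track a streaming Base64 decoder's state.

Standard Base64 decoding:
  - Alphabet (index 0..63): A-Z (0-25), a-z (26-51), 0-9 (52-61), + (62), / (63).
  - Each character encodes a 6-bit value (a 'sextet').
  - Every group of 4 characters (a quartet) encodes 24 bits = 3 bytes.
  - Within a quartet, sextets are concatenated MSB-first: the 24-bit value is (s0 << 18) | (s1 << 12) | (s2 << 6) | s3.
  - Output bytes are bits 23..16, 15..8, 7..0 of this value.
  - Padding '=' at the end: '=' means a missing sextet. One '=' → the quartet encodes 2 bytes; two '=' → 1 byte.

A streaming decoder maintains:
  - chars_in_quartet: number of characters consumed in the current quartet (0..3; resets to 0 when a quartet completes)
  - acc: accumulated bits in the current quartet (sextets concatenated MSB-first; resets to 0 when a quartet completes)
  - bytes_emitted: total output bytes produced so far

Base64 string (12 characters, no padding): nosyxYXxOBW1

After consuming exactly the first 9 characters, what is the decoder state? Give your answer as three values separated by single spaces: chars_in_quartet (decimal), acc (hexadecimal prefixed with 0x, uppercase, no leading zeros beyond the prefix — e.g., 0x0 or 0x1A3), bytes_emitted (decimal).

After char 0 ('n'=39): chars_in_quartet=1 acc=0x27 bytes_emitted=0
After char 1 ('o'=40): chars_in_quartet=2 acc=0x9E8 bytes_emitted=0
After char 2 ('s'=44): chars_in_quartet=3 acc=0x27A2C bytes_emitted=0
After char 3 ('y'=50): chars_in_quartet=4 acc=0x9E8B32 -> emit 9E 8B 32, reset; bytes_emitted=3
After char 4 ('x'=49): chars_in_quartet=1 acc=0x31 bytes_emitted=3
After char 5 ('Y'=24): chars_in_quartet=2 acc=0xC58 bytes_emitted=3
After char 6 ('X'=23): chars_in_quartet=3 acc=0x31617 bytes_emitted=3
After char 7 ('x'=49): chars_in_quartet=4 acc=0xC585F1 -> emit C5 85 F1, reset; bytes_emitted=6
After char 8 ('O'=14): chars_in_quartet=1 acc=0xE bytes_emitted=6

Answer: 1 0xE 6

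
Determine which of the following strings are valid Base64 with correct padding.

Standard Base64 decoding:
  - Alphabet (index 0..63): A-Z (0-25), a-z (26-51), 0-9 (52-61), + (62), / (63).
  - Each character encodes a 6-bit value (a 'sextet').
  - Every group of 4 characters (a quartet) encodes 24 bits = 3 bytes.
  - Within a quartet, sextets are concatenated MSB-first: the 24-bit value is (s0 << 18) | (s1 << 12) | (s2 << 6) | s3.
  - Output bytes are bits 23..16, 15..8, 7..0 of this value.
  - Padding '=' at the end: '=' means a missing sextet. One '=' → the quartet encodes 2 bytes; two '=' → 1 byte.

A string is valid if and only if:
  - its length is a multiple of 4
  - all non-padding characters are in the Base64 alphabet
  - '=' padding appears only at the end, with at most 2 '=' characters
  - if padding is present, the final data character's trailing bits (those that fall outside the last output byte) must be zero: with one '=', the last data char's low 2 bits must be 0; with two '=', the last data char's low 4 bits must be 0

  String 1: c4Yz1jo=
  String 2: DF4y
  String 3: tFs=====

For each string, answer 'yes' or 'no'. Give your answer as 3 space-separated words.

String 1: 'c4Yz1jo=' → valid
String 2: 'DF4y' → valid
String 3: 'tFs=====' → invalid (5 pad chars (max 2))

Answer: yes yes no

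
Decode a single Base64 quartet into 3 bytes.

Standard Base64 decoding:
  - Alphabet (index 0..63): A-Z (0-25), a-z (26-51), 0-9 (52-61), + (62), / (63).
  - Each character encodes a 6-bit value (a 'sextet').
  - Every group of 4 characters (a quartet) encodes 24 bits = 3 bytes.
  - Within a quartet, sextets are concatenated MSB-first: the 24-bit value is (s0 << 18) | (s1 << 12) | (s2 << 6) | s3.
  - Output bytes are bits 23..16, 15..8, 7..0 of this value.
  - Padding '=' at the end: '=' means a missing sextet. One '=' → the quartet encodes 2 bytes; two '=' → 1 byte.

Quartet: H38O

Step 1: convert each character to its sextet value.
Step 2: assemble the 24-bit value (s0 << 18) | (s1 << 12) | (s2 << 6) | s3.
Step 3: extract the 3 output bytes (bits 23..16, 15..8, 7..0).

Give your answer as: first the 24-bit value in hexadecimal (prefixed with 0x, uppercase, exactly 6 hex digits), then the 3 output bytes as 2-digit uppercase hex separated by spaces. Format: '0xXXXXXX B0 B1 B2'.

Sextets: H=7, 3=55, 8=60, O=14
24-bit: (7<<18) | (55<<12) | (60<<6) | 14
      = 0x1C0000 | 0x037000 | 0x000F00 | 0x00000E
      = 0x1F7F0E
Bytes: (v>>16)&0xFF=1F, (v>>8)&0xFF=7F, v&0xFF=0E

Answer: 0x1F7F0E 1F 7F 0E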